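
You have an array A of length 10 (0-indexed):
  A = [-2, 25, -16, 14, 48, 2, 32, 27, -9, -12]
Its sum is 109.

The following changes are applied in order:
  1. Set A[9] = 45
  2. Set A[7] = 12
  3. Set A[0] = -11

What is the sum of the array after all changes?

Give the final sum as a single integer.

Answer: 142

Derivation:
Initial sum: 109
Change 1: A[9] -12 -> 45, delta = 57, sum = 166
Change 2: A[7] 27 -> 12, delta = -15, sum = 151
Change 3: A[0] -2 -> -11, delta = -9, sum = 142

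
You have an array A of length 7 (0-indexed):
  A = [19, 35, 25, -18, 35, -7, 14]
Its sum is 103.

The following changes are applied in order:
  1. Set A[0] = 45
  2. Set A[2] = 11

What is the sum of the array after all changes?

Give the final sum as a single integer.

Initial sum: 103
Change 1: A[0] 19 -> 45, delta = 26, sum = 129
Change 2: A[2] 25 -> 11, delta = -14, sum = 115

Answer: 115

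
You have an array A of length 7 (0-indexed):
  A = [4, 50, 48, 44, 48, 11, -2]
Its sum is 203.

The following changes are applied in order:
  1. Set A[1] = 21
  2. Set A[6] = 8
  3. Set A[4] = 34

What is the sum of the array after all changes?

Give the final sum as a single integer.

Initial sum: 203
Change 1: A[1] 50 -> 21, delta = -29, sum = 174
Change 2: A[6] -2 -> 8, delta = 10, sum = 184
Change 3: A[4] 48 -> 34, delta = -14, sum = 170

Answer: 170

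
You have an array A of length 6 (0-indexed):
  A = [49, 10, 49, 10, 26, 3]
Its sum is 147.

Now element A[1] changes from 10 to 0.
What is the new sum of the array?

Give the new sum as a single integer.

Old value at index 1: 10
New value at index 1: 0
Delta = 0 - 10 = -10
New sum = old_sum + delta = 147 + (-10) = 137

Answer: 137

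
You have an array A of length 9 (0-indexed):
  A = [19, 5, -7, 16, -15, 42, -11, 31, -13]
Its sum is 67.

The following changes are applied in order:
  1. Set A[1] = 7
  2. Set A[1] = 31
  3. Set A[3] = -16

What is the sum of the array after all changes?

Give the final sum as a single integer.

Initial sum: 67
Change 1: A[1] 5 -> 7, delta = 2, sum = 69
Change 2: A[1] 7 -> 31, delta = 24, sum = 93
Change 3: A[3] 16 -> -16, delta = -32, sum = 61

Answer: 61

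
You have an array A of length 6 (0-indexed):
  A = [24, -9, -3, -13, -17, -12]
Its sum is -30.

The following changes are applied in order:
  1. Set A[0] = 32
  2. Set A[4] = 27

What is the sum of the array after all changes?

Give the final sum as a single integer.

Answer: 22

Derivation:
Initial sum: -30
Change 1: A[0] 24 -> 32, delta = 8, sum = -22
Change 2: A[4] -17 -> 27, delta = 44, sum = 22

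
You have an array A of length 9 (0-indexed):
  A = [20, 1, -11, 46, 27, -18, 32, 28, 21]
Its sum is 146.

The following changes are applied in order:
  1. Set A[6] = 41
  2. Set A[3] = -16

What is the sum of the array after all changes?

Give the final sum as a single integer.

Answer: 93

Derivation:
Initial sum: 146
Change 1: A[6] 32 -> 41, delta = 9, sum = 155
Change 2: A[3] 46 -> -16, delta = -62, sum = 93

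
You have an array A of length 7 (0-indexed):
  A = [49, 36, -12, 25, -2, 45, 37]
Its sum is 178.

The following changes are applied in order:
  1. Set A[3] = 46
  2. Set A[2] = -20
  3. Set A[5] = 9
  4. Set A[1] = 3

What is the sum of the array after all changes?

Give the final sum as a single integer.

Answer: 122

Derivation:
Initial sum: 178
Change 1: A[3] 25 -> 46, delta = 21, sum = 199
Change 2: A[2] -12 -> -20, delta = -8, sum = 191
Change 3: A[5] 45 -> 9, delta = -36, sum = 155
Change 4: A[1] 36 -> 3, delta = -33, sum = 122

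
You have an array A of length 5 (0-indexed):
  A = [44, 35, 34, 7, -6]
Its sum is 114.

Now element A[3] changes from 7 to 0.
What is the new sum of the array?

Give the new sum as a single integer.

Old value at index 3: 7
New value at index 3: 0
Delta = 0 - 7 = -7
New sum = old_sum + delta = 114 + (-7) = 107

Answer: 107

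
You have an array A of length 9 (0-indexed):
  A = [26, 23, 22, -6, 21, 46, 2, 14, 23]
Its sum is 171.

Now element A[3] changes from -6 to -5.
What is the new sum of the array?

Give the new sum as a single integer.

Answer: 172

Derivation:
Old value at index 3: -6
New value at index 3: -5
Delta = -5 - -6 = 1
New sum = old_sum + delta = 171 + (1) = 172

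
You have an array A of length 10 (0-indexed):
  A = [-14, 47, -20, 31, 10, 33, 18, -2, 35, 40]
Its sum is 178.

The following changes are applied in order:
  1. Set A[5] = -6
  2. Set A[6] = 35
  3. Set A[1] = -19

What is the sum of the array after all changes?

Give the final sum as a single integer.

Initial sum: 178
Change 1: A[5] 33 -> -6, delta = -39, sum = 139
Change 2: A[6] 18 -> 35, delta = 17, sum = 156
Change 3: A[1] 47 -> -19, delta = -66, sum = 90

Answer: 90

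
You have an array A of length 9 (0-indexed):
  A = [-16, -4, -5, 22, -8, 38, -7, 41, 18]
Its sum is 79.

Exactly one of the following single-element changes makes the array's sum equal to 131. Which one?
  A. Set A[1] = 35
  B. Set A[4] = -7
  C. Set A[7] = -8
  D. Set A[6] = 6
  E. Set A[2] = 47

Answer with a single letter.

Answer: E

Derivation:
Option A: A[1] -4->35, delta=39, new_sum=79+(39)=118
Option B: A[4] -8->-7, delta=1, new_sum=79+(1)=80
Option C: A[7] 41->-8, delta=-49, new_sum=79+(-49)=30
Option D: A[6] -7->6, delta=13, new_sum=79+(13)=92
Option E: A[2] -5->47, delta=52, new_sum=79+(52)=131 <-- matches target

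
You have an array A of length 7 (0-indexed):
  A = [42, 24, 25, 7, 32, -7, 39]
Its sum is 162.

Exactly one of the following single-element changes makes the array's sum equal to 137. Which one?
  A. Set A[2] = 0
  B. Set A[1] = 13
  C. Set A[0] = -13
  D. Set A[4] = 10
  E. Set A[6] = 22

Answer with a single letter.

Answer: A

Derivation:
Option A: A[2] 25->0, delta=-25, new_sum=162+(-25)=137 <-- matches target
Option B: A[1] 24->13, delta=-11, new_sum=162+(-11)=151
Option C: A[0] 42->-13, delta=-55, new_sum=162+(-55)=107
Option D: A[4] 32->10, delta=-22, new_sum=162+(-22)=140
Option E: A[6] 39->22, delta=-17, new_sum=162+(-17)=145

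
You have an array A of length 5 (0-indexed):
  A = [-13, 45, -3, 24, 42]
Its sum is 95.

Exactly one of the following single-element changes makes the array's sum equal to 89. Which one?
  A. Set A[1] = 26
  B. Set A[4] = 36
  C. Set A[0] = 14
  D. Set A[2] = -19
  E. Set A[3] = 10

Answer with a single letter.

Option A: A[1] 45->26, delta=-19, new_sum=95+(-19)=76
Option B: A[4] 42->36, delta=-6, new_sum=95+(-6)=89 <-- matches target
Option C: A[0] -13->14, delta=27, new_sum=95+(27)=122
Option D: A[2] -3->-19, delta=-16, new_sum=95+(-16)=79
Option E: A[3] 24->10, delta=-14, new_sum=95+(-14)=81

Answer: B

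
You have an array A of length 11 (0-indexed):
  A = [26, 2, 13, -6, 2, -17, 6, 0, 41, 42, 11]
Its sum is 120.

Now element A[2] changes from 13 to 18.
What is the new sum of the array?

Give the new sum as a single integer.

Old value at index 2: 13
New value at index 2: 18
Delta = 18 - 13 = 5
New sum = old_sum + delta = 120 + (5) = 125

Answer: 125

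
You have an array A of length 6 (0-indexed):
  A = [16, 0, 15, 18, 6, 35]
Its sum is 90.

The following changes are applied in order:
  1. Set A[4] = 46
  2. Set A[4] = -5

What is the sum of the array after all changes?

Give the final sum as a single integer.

Initial sum: 90
Change 1: A[4] 6 -> 46, delta = 40, sum = 130
Change 2: A[4] 46 -> -5, delta = -51, sum = 79

Answer: 79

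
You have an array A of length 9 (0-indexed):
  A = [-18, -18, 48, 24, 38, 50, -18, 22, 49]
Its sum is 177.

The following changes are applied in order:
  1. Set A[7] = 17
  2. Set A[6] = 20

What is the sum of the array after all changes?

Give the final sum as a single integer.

Answer: 210

Derivation:
Initial sum: 177
Change 1: A[7] 22 -> 17, delta = -5, sum = 172
Change 2: A[6] -18 -> 20, delta = 38, sum = 210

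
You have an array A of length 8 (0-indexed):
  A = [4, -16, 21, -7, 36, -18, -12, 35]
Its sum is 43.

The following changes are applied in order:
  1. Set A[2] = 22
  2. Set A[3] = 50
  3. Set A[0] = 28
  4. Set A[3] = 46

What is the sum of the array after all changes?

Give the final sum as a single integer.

Initial sum: 43
Change 1: A[2] 21 -> 22, delta = 1, sum = 44
Change 2: A[3] -7 -> 50, delta = 57, sum = 101
Change 3: A[0] 4 -> 28, delta = 24, sum = 125
Change 4: A[3] 50 -> 46, delta = -4, sum = 121

Answer: 121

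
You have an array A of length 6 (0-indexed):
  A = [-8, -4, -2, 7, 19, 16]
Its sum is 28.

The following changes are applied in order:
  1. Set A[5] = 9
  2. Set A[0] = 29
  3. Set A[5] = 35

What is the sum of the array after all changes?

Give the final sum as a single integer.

Initial sum: 28
Change 1: A[5] 16 -> 9, delta = -7, sum = 21
Change 2: A[0] -8 -> 29, delta = 37, sum = 58
Change 3: A[5] 9 -> 35, delta = 26, sum = 84

Answer: 84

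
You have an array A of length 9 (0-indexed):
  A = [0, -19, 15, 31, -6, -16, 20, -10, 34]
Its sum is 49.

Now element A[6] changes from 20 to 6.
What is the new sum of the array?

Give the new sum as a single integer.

Old value at index 6: 20
New value at index 6: 6
Delta = 6 - 20 = -14
New sum = old_sum + delta = 49 + (-14) = 35

Answer: 35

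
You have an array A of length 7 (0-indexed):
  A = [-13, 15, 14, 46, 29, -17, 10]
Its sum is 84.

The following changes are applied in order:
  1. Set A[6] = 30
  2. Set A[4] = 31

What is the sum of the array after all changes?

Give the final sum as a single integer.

Initial sum: 84
Change 1: A[6] 10 -> 30, delta = 20, sum = 104
Change 2: A[4] 29 -> 31, delta = 2, sum = 106

Answer: 106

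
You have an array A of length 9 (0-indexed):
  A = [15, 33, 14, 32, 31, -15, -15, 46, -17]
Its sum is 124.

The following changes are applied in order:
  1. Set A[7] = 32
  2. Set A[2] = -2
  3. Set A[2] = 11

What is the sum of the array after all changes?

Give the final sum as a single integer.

Initial sum: 124
Change 1: A[7] 46 -> 32, delta = -14, sum = 110
Change 2: A[2] 14 -> -2, delta = -16, sum = 94
Change 3: A[2] -2 -> 11, delta = 13, sum = 107

Answer: 107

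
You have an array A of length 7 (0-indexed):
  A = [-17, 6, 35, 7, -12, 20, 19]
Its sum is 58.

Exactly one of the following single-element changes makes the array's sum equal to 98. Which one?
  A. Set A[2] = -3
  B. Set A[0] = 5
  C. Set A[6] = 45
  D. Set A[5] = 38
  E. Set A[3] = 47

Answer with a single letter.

Answer: E

Derivation:
Option A: A[2] 35->-3, delta=-38, new_sum=58+(-38)=20
Option B: A[0] -17->5, delta=22, new_sum=58+(22)=80
Option C: A[6] 19->45, delta=26, new_sum=58+(26)=84
Option D: A[5] 20->38, delta=18, new_sum=58+(18)=76
Option E: A[3] 7->47, delta=40, new_sum=58+(40)=98 <-- matches target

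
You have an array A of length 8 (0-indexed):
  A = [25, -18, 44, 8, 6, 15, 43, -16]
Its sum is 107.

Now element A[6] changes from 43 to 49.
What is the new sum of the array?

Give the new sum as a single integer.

Old value at index 6: 43
New value at index 6: 49
Delta = 49 - 43 = 6
New sum = old_sum + delta = 107 + (6) = 113

Answer: 113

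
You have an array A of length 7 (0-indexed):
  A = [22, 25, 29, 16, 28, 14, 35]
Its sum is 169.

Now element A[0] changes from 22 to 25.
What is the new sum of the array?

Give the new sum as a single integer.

Old value at index 0: 22
New value at index 0: 25
Delta = 25 - 22 = 3
New sum = old_sum + delta = 169 + (3) = 172

Answer: 172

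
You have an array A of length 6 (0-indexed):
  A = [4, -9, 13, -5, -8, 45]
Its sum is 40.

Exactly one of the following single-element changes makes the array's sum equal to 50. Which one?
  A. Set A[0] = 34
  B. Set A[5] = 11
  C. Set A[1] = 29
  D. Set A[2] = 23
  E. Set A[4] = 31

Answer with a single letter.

Option A: A[0] 4->34, delta=30, new_sum=40+(30)=70
Option B: A[5] 45->11, delta=-34, new_sum=40+(-34)=6
Option C: A[1] -9->29, delta=38, new_sum=40+(38)=78
Option D: A[2] 13->23, delta=10, new_sum=40+(10)=50 <-- matches target
Option E: A[4] -8->31, delta=39, new_sum=40+(39)=79

Answer: D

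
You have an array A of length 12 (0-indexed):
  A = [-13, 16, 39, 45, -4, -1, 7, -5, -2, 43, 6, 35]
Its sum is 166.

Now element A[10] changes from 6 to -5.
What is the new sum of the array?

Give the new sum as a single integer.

Answer: 155

Derivation:
Old value at index 10: 6
New value at index 10: -5
Delta = -5 - 6 = -11
New sum = old_sum + delta = 166 + (-11) = 155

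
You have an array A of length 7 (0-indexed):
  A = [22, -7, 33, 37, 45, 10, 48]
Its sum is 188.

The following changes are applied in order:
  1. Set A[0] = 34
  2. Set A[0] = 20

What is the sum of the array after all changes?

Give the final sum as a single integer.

Initial sum: 188
Change 1: A[0] 22 -> 34, delta = 12, sum = 200
Change 2: A[0] 34 -> 20, delta = -14, sum = 186

Answer: 186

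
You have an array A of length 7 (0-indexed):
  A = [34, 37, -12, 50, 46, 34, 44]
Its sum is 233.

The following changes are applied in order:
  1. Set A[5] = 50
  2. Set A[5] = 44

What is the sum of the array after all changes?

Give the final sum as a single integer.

Answer: 243

Derivation:
Initial sum: 233
Change 1: A[5] 34 -> 50, delta = 16, sum = 249
Change 2: A[5] 50 -> 44, delta = -6, sum = 243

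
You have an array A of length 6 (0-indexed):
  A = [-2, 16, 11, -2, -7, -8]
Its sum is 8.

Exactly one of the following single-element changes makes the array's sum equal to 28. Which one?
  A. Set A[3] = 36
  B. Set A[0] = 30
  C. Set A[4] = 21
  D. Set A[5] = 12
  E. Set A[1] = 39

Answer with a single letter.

Answer: D

Derivation:
Option A: A[3] -2->36, delta=38, new_sum=8+(38)=46
Option B: A[0] -2->30, delta=32, new_sum=8+(32)=40
Option C: A[4] -7->21, delta=28, new_sum=8+(28)=36
Option D: A[5] -8->12, delta=20, new_sum=8+(20)=28 <-- matches target
Option E: A[1] 16->39, delta=23, new_sum=8+(23)=31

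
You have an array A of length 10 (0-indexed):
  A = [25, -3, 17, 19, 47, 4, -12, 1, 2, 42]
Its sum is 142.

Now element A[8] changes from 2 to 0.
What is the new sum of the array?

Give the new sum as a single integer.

Answer: 140

Derivation:
Old value at index 8: 2
New value at index 8: 0
Delta = 0 - 2 = -2
New sum = old_sum + delta = 142 + (-2) = 140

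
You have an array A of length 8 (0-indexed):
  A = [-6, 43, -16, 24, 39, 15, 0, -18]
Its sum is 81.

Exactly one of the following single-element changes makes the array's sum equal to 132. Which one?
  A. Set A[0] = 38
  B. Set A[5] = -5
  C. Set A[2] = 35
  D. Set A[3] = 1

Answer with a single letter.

Option A: A[0] -6->38, delta=44, new_sum=81+(44)=125
Option B: A[5] 15->-5, delta=-20, new_sum=81+(-20)=61
Option C: A[2] -16->35, delta=51, new_sum=81+(51)=132 <-- matches target
Option D: A[3] 24->1, delta=-23, new_sum=81+(-23)=58

Answer: C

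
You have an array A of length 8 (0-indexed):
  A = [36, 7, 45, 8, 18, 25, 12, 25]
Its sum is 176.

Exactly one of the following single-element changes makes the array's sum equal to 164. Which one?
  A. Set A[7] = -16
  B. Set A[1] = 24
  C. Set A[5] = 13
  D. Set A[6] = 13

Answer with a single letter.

Option A: A[7] 25->-16, delta=-41, new_sum=176+(-41)=135
Option B: A[1] 7->24, delta=17, new_sum=176+(17)=193
Option C: A[5] 25->13, delta=-12, new_sum=176+(-12)=164 <-- matches target
Option D: A[6] 12->13, delta=1, new_sum=176+(1)=177

Answer: C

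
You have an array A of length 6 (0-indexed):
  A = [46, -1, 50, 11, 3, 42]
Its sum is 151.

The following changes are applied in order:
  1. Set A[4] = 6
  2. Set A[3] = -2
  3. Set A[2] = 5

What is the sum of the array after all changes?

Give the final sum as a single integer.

Initial sum: 151
Change 1: A[4] 3 -> 6, delta = 3, sum = 154
Change 2: A[3] 11 -> -2, delta = -13, sum = 141
Change 3: A[2] 50 -> 5, delta = -45, sum = 96

Answer: 96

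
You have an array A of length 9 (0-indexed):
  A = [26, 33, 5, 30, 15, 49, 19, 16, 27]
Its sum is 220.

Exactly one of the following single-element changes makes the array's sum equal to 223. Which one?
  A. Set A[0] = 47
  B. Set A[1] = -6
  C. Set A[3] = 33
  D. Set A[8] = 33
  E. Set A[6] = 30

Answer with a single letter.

Option A: A[0] 26->47, delta=21, new_sum=220+(21)=241
Option B: A[1] 33->-6, delta=-39, new_sum=220+(-39)=181
Option C: A[3] 30->33, delta=3, new_sum=220+(3)=223 <-- matches target
Option D: A[8] 27->33, delta=6, new_sum=220+(6)=226
Option E: A[6] 19->30, delta=11, new_sum=220+(11)=231

Answer: C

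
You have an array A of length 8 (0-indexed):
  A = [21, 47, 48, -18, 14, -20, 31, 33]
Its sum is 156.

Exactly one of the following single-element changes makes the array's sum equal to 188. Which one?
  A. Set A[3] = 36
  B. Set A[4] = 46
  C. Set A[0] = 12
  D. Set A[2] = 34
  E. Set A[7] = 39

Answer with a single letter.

Answer: B

Derivation:
Option A: A[3] -18->36, delta=54, new_sum=156+(54)=210
Option B: A[4] 14->46, delta=32, new_sum=156+(32)=188 <-- matches target
Option C: A[0] 21->12, delta=-9, new_sum=156+(-9)=147
Option D: A[2] 48->34, delta=-14, new_sum=156+(-14)=142
Option E: A[7] 33->39, delta=6, new_sum=156+(6)=162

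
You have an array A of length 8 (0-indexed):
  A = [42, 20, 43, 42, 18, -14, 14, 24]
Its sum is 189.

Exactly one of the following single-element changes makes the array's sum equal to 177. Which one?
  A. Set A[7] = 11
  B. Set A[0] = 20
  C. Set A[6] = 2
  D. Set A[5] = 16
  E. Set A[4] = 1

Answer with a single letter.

Option A: A[7] 24->11, delta=-13, new_sum=189+(-13)=176
Option B: A[0] 42->20, delta=-22, new_sum=189+(-22)=167
Option C: A[6] 14->2, delta=-12, new_sum=189+(-12)=177 <-- matches target
Option D: A[5] -14->16, delta=30, new_sum=189+(30)=219
Option E: A[4] 18->1, delta=-17, new_sum=189+(-17)=172

Answer: C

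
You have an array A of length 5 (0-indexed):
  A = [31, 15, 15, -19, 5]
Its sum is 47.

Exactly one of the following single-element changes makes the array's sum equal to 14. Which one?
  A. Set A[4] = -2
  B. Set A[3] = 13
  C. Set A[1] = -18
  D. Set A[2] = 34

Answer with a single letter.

Answer: C

Derivation:
Option A: A[4] 5->-2, delta=-7, new_sum=47+(-7)=40
Option B: A[3] -19->13, delta=32, new_sum=47+(32)=79
Option C: A[1] 15->-18, delta=-33, new_sum=47+(-33)=14 <-- matches target
Option D: A[2] 15->34, delta=19, new_sum=47+(19)=66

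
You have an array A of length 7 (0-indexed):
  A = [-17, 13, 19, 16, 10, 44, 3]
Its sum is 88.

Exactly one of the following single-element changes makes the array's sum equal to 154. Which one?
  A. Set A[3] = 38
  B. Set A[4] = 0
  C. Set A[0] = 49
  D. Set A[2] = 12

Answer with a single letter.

Option A: A[3] 16->38, delta=22, new_sum=88+(22)=110
Option B: A[4] 10->0, delta=-10, new_sum=88+(-10)=78
Option C: A[0] -17->49, delta=66, new_sum=88+(66)=154 <-- matches target
Option D: A[2] 19->12, delta=-7, new_sum=88+(-7)=81

Answer: C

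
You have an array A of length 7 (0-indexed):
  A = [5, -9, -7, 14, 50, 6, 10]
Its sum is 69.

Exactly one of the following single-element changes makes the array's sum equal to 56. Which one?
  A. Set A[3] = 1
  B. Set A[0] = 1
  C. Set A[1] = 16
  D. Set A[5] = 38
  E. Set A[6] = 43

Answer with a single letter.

Option A: A[3] 14->1, delta=-13, new_sum=69+(-13)=56 <-- matches target
Option B: A[0] 5->1, delta=-4, new_sum=69+(-4)=65
Option C: A[1] -9->16, delta=25, new_sum=69+(25)=94
Option D: A[5] 6->38, delta=32, new_sum=69+(32)=101
Option E: A[6] 10->43, delta=33, new_sum=69+(33)=102

Answer: A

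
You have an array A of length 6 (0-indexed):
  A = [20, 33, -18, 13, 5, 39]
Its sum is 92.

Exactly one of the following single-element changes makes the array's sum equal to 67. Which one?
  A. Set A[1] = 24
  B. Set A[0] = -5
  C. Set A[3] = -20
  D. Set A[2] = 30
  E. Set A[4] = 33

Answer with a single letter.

Option A: A[1] 33->24, delta=-9, new_sum=92+(-9)=83
Option B: A[0] 20->-5, delta=-25, new_sum=92+(-25)=67 <-- matches target
Option C: A[3] 13->-20, delta=-33, new_sum=92+(-33)=59
Option D: A[2] -18->30, delta=48, new_sum=92+(48)=140
Option E: A[4] 5->33, delta=28, new_sum=92+(28)=120

Answer: B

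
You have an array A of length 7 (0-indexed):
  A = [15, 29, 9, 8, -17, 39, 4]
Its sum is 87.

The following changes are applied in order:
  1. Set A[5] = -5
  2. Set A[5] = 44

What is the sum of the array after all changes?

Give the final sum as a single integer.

Answer: 92

Derivation:
Initial sum: 87
Change 1: A[5] 39 -> -5, delta = -44, sum = 43
Change 2: A[5] -5 -> 44, delta = 49, sum = 92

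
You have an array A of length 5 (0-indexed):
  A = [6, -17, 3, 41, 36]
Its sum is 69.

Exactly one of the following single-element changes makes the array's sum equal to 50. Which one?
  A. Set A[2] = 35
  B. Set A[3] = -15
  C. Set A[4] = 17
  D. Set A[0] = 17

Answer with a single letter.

Answer: C

Derivation:
Option A: A[2] 3->35, delta=32, new_sum=69+(32)=101
Option B: A[3] 41->-15, delta=-56, new_sum=69+(-56)=13
Option C: A[4] 36->17, delta=-19, new_sum=69+(-19)=50 <-- matches target
Option D: A[0] 6->17, delta=11, new_sum=69+(11)=80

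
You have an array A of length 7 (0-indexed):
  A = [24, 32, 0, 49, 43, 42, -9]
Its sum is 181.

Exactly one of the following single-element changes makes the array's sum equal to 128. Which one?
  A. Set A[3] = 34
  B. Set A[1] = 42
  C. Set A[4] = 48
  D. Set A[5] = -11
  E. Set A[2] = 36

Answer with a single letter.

Option A: A[3] 49->34, delta=-15, new_sum=181+(-15)=166
Option B: A[1] 32->42, delta=10, new_sum=181+(10)=191
Option C: A[4] 43->48, delta=5, new_sum=181+(5)=186
Option D: A[5] 42->-11, delta=-53, new_sum=181+(-53)=128 <-- matches target
Option E: A[2] 0->36, delta=36, new_sum=181+(36)=217

Answer: D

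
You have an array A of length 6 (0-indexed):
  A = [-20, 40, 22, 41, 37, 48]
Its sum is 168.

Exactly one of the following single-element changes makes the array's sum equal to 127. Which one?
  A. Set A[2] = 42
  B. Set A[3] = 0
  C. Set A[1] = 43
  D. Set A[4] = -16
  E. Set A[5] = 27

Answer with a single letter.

Option A: A[2] 22->42, delta=20, new_sum=168+(20)=188
Option B: A[3] 41->0, delta=-41, new_sum=168+(-41)=127 <-- matches target
Option C: A[1] 40->43, delta=3, new_sum=168+(3)=171
Option D: A[4] 37->-16, delta=-53, new_sum=168+(-53)=115
Option E: A[5] 48->27, delta=-21, new_sum=168+(-21)=147

Answer: B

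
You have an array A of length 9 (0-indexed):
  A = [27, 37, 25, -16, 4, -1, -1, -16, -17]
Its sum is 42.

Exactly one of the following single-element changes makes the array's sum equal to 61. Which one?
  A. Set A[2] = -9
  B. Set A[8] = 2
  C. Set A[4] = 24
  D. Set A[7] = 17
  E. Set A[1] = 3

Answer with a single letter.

Answer: B

Derivation:
Option A: A[2] 25->-9, delta=-34, new_sum=42+(-34)=8
Option B: A[8] -17->2, delta=19, new_sum=42+(19)=61 <-- matches target
Option C: A[4] 4->24, delta=20, new_sum=42+(20)=62
Option D: A[7] -16->17, delta=33, new_sum=42+(33)=75
Option E: A[1] 37->3, delta=-34, new_sum=42+(-34)=8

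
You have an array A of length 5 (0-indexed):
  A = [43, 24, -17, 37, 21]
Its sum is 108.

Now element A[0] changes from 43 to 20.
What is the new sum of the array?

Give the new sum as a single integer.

Old value at index 0: 43
New value at index 0: 20
Delta = 20 - 43 = -23
New sum = old_sum + delta = 108 + (-23) = 85

Answer: 85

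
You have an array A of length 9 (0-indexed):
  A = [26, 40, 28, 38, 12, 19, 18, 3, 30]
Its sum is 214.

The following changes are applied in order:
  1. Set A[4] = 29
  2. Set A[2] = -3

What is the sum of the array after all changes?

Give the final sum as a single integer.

Answer: 200

Derivation:
Initial sum: 214
Change 1: A[4] 12 -> 29, delta = 17, sum = 231
Change 2: A[2] 28 -> -3, delta = -31, sum = 200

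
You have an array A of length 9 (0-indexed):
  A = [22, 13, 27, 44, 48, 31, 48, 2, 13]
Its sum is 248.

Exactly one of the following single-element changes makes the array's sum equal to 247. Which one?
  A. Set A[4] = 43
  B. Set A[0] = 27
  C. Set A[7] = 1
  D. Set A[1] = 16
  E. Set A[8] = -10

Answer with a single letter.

Answer: C

Derivation:
Option A: A[4] 48->43, delta=-5, new_sum=248+(-5)=243
Option B: A[0] 22->27, delta=5, new_sum=248+(5)=253
Option C: A[7] 2->1, delta=-1, new_sum=248+(-1)=247 <-- matches target
Option D: A[1] 13->16, delta=3, new_sum=248+(3)=251
Option E: A[8] 13->-10, delta=-23, new_sum=248+(-23)=225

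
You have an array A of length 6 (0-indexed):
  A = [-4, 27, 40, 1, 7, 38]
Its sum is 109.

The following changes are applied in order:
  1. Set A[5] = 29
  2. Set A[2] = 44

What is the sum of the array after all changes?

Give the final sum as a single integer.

Initial sum: 109
Change 1: A[5] 38 -> 29, delta = -9, sum = 100
Change 2: A[2] 40 -> 44, delta = 4, sum = 104

Answer: 104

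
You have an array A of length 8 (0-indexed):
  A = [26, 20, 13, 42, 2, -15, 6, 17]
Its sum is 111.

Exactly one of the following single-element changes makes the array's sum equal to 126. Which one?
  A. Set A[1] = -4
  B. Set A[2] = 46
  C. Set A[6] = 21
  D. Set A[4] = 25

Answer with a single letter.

Answer: C

Derivation:
Option A: A[1] 20->-4, delta=-24, new_sum=111+(-24)=87
Option B: A[2] 13->46, delta=33, new_sum=111+(33)=144
Option C: A[6] 6->21, delta=15, new_sum=111+(15)=126 <-- matches target
Option D: A[4] 2->25, delta=23, new_sum=111+(23)=134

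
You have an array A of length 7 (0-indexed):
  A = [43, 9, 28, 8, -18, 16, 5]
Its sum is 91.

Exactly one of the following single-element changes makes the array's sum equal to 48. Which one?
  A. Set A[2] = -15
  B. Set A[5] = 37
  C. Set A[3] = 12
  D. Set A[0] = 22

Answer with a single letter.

Option A: A[2] 28->-15, delta=-43, new_sum=91+(-43)=48 <-- matches target
Option B: A[5] 16->37, delta=21, new_sum=91+(21)=112
Option C: A[3] 8->12, delta=4, new_sum=91+(4)=95
Option D: A[0] 43->22, delta=-21, new_sum=91+(-21)=70

Answer: A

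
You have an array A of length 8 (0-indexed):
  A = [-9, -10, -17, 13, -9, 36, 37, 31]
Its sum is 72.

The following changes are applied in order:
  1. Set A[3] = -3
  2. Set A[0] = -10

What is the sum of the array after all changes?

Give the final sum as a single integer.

Answer: 55

Derivation:
Initial sum: 72
Change 1: A[3] 13 -> -3, delta = -16, sum = 56
Change 2: A[0] -9 -> -10, delta = -1, sum = 55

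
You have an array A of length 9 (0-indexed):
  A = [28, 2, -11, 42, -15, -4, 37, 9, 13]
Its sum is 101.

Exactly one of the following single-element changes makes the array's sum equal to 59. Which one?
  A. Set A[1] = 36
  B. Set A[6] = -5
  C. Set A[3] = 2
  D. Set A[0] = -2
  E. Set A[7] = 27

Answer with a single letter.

Option A: A[1] 2->36, delta=34, new_sum=101+(34)=135
Option B: A[6] 37->-5, delta=-42, new_sum=101+(-42)=59 <-- matches target
Option C: A[3] 42->2, delta=-40, new_sum=101+(-40)=61
Option D: A[0] 28->-2, delta=-30, new_sum=101+(-30)=71
Option E: A[7] 9->27, delta=18, new_sum=101+(18)=119

Answer: B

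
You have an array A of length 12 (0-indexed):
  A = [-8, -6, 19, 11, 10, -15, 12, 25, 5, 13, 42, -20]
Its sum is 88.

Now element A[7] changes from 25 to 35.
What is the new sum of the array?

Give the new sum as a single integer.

Old value at index 7: 25
New value at index 7: 35
Delta = 35 - 25 = 10
New sum = old_sum + delta = 88 + (10) = 98

Answer: 98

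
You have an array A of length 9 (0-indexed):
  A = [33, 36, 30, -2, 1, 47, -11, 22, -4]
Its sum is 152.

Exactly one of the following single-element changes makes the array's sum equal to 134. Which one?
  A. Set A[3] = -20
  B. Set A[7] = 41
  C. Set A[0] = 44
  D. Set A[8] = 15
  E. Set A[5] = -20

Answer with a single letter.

Option A: A[3] -2->-20, delta=-18, new_sum=152+(-18)=134 <-- matches target
Option B: A[7] 22->41, delta=19, new_sum=152+(19)=171
Option C: A[0] 33->44, delta=11, new_sum=152+(11)=163
Option D: A[8] -4->15, delta=19, new_sum=152+(19)=171
Option E: A[5] 47->-20, delta=-67, new_sum=152+(-67)=85

Answer: A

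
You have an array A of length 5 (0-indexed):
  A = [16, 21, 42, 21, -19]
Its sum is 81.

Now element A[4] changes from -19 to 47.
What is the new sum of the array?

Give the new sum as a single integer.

Old value at index 4: -19
New value at index 4: 47
Delta = 47 - -19 = 66
New sum = old_sum + delta = 81 + (66) = 147

Answer: 147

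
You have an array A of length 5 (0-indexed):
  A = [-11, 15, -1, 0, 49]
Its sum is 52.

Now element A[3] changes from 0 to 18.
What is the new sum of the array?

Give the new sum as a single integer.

Old value at index 3: 0
New value at index 3: 18
Delta = 18 - 0 = 18
New sum = old_sum + delta = 52 + (18) = 70

Answer: 70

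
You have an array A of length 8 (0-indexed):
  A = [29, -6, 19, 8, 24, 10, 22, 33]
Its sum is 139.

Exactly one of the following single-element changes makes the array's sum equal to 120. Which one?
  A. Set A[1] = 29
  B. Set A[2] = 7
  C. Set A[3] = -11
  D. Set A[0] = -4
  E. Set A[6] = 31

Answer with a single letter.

Answer: C

Derivation:
Option A: A[1] -6->29, delta=35, new_sum=139+(35)=174
Option B: A[2] 19->7, delta=-12, new_sum=139+(-12)=127
Option C: A[3] 8->-11, delta=-19, new_sum=139+(-19)=120 <-- matches target
Option D: A[0] 29->-4, delta=-33, new_sum=139+(-33)=106
Option E: A[6] 22->31, delta=9, new_sum=139+(9)=148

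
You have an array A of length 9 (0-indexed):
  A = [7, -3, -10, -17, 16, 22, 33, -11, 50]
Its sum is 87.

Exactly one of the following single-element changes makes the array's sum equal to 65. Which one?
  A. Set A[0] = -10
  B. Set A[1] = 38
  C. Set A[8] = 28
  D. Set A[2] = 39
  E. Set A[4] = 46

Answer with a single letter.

Answer: C

Derivation:
Option A: A[0] 7->-10, delta=-17, new_sum=87+(-17)=70
Option B: A[1] -3->38, delta=41, new_sum=87+(41)=128
Option C: A[8] 50->28, delta=-22, new_sum=87+(-22)=65 <-- matches target
Option D: A[2] -10->39, delta=49, new_sum=87+(49)=136
Option E: A[4] 16->46, delta=30, new_sum=87+(30)=117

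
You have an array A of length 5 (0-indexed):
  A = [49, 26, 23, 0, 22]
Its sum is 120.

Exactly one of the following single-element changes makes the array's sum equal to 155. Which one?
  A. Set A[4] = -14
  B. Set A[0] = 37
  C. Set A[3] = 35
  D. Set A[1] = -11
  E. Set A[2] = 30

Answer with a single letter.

Option A: A[4] 22->-14, delta=-36, new_sum=120+(-36)=84
Option B: A[0] 49->37, delta=-12, new_sum=120+(-12)=108
Option C: A[3] 0->35, delta=35, new_sum=120+(35)=155 <-- matches target
Option D: A[1] 26->-11, delta=-37, new_sum=120+(-37)=83
Option E: A[2] 23->30, delta=7, new_sum=120+(7)=127

Answer: C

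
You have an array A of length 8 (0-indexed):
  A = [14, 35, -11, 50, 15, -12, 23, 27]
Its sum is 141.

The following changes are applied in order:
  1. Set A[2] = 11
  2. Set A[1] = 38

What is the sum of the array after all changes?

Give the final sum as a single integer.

Initial sum: 141
Change 1: A[2] -11 -> 11, delta = 22, sum = 163
Change 2: A[1] 35 -> 38, delta = 3, sum = 166

Answer: 166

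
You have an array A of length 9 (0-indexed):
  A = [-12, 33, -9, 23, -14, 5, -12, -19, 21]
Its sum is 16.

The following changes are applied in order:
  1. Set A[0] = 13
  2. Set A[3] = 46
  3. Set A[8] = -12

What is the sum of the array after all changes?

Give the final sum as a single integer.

Initial sum: 16
Change 1: A[0] -12 -> 13, delta = 25, sum = 41
Change 2: A[3] 23 -> 46, delta = 23, sum = 64
Change 3: A[8] 21 -> -12, delta = -33, sum = 31

Answer: 31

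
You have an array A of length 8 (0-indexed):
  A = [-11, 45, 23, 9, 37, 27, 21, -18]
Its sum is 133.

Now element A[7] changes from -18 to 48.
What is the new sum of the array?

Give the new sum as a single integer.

Answer: 199

Derivation:
Old value at index 7: -18
New value at index 7: 48
Delta = 48 - -18 = 66
New sum = old_sum + delta = 133 + (66) = 199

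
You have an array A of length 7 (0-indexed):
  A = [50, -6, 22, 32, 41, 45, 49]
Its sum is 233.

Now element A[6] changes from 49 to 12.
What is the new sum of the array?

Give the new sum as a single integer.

Answer: 196

Derivation:
Old value at index 6: 49
New value at index 6: 12
Delta = 12 - 49 = -37
New sum = old_sum + delta = 233 + (-37) = 196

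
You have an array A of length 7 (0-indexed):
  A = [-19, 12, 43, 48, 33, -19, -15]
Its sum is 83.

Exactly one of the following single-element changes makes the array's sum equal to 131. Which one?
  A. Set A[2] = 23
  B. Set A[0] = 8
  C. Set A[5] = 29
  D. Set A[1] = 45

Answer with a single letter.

Answer: C

Derivation:
Option A: A[2] 43->23, delta=-20, new_sum=83+(-20)=63
Option B: A[0] -19->8, delta=27, new_sum=83+(27)=110
Option C: A[5] -19->29, delta=48, new_sum=83+(48)=131 <-- matches target
Option D: A[1] 12->45, delta=33, new_sum=83+(33)=116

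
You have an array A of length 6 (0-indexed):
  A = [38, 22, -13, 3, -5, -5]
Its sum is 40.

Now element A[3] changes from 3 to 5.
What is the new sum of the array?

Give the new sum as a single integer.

Answer: 42

Derivation:
Old value at index 3: 3
New value at index 3: 5
Delta = 5 - 3 = 2
New sum = old_sum + delta = 40 + (2) = 42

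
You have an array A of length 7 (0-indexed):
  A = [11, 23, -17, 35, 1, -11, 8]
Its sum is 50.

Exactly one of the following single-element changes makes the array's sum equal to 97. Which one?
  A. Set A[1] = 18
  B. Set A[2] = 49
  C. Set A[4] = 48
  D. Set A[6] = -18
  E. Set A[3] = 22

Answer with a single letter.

Option A: A[1] 23->18, delta=-5, new_sum=50+(-5)=45
Option B: A[2] -17->49, delta=66, new_sum=50+(66)=116
Option C: A[4] 1->48, delta=47, new_sum=50+(47)=97 <-- matches target
Option D: A[6] 8->-18, delta=-26, new_sum=50+(-26)=24
Option E: A[3] 35->22, delta=-13, new_sum=50+(-13)=37

Answer: C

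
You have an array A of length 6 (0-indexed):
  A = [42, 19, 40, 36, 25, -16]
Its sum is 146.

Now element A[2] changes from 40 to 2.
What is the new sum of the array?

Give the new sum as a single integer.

Answer: 108

Derivation:
Old value at index 2: 40
New value at index 2: 2
Delta = 2 - 40 = -38
New sum = old_sum + delta = 146 + (-38) = 108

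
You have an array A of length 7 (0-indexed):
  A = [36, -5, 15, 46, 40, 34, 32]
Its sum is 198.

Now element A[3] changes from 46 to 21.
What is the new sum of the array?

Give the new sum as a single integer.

Answer: 173

Derivation:
Old value at index 3: 46
New value at index 3: 21
Delta = 21 - 46 = -25
New sum = old_sum + delta = 198 + (-25) = 173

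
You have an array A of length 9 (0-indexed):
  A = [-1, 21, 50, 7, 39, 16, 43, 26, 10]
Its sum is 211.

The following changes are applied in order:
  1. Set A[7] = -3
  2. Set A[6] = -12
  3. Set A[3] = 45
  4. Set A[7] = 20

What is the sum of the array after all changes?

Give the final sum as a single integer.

Initial sum: 211
Change 1: A[7] 26 -> -3, delta = -29, sum = 182
Change 2: A[6] 43 -> -12, delta = -55, sum = 127
Change 3: A[3] 7 -> 45, delta = 38, sum = 165
Change 4: A[7] -3 -> 20, delta = 23, sum = 188

Answer: 188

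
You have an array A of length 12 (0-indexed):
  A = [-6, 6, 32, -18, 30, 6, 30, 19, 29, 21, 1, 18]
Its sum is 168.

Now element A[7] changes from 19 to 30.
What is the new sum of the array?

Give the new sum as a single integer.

Answer: 179

Derivation:
Old value at index 7: 19
New value at index 7: 30
Delta = 30 - 19 = 11
New sum = old_sum + delta = 168 + (11) = 179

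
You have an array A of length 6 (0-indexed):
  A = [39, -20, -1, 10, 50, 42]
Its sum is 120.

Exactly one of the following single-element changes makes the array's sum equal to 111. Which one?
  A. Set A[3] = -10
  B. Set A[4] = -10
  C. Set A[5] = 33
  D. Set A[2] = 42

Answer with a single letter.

Answer: C

Derivation:
Option A: A[3] 10->-10, delta=-20, new_sum=120+(-20)=100
Option B: A[4] 50->-10, delta=-60, new_sum=120+(-60)=60
Option C: A[5] 42->33, delta=-9, new_sum=120+(-9)=111 <-- matches target
Option D: A[2] -1->42, delta=43, new_sum=120+(43)=163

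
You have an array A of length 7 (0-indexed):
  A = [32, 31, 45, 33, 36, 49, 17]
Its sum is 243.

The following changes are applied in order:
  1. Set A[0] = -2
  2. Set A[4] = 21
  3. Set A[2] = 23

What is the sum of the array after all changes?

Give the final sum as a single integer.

Answer: 172

Derivation:
Initial sum: 243
Change 1: A[0] 32 -> -2, delta = -34, sum = 209
Change 2: A[4] 36 -> 21, delta = -15, sum = 194
Change 3: A[2] 45 -> 23, delta = -22, sum = 172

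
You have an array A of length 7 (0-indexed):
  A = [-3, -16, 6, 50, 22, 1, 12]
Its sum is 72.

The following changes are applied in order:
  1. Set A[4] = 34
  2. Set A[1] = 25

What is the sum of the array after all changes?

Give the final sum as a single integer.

Answer: 125

Derivation:
Initial sum: 72
Change 1: A[4] 22 -> 34, delta = 12, sum = 84
Change 2: A[1] -16 -> 25, delta = 41, sum = 125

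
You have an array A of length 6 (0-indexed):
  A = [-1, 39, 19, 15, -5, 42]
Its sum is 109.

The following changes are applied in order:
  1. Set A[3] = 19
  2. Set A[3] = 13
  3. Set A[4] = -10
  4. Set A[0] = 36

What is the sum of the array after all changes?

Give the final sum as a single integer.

Answer: 139

Derivation:
Initial sum: 109
Change 1: A[3] 15 -> 19, delta = 4, sum = 113
Change 2: A[3] 19 -> 13, delta = -6, sum = 107
Change 3: A[4] -5 -> -10, delta = -5, sum = 102
Change 4: A[0] -1 -> 36, delta = 37, sum = 139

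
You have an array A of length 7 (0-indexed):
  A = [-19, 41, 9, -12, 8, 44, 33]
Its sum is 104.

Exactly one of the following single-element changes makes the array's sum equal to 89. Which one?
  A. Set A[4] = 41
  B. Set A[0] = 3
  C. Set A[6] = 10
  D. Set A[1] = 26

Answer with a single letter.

Answer: D

Derivation:
Option A: A[4] 8->41, delta=33, new_sum=104+(33)=137
Option B: A[0] -19->3, delta=22, new_sum=104+(22)=126
Option C: A[6] 33->10, delta=-23, new_sum=104+(-23)=81
Option D: A[1] 41->26, delta=-15, new_sum=104+(-15)=89 <-- matches target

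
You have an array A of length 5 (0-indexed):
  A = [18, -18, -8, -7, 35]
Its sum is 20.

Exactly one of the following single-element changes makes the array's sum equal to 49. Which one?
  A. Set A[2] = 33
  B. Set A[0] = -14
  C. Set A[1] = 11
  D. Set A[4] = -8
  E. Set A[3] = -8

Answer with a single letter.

Answer: C

Derivation:
Option A: A[2] -8->33, delta=41, new_sum=20+(41)=61
Option B: A[0] 18->-14, delta=-32, new_sum=20+(-32)=-12
Option C: A[1] -18->11, delta=29, new_sum=20+(29)=49 <-- matches target
Option D: A[4] 35->-8, delta=-43, new_sum=20+(-43)=-23
Option E: A[3] -7->-8, delta=-1, new_sum=20+(-1)=19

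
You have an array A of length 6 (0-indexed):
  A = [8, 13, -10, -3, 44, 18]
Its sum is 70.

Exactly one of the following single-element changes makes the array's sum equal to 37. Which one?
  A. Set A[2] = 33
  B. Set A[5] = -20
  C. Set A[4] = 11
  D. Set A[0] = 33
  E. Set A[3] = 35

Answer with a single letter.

Answer: C

Derivation:
Option A: A[2] -10->33, delta=43, new_sum=70+(43)=113
Option B: A[5] 18->-20, delta=-38, new_sum=70+(-38)=32
Option C: A[4] 44->11, delta=-33, new_sum=70+(-33)=37 <-- matches target
Option D: A[0] 8->33, delta=25, new_sum=70+(25)=95
Option E: A[3] -3->35, delta=38, new_sum=70+(38)=108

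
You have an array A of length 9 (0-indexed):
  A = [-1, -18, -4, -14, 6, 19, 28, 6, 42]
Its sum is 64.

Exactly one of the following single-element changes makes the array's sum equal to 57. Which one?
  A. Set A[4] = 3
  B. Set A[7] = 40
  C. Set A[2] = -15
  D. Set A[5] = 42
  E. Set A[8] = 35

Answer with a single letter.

Answer: E

Derivation:
Option A: A[4] 6->3, delta=-3, new_sum=64+(-3)=61
Option B: A[7] 6->40, delta=34, new_sum=64+(34)=98
Option C: A[2] -4->-15, delta=-11, new_sum=64+(-11)=53
Option D: A[5] 19->42, delta=23, new_sum=64+(23)=87
Option E: A[8] 42->35, delta=-7, new_sum=64+(-7)=57 <-- matches target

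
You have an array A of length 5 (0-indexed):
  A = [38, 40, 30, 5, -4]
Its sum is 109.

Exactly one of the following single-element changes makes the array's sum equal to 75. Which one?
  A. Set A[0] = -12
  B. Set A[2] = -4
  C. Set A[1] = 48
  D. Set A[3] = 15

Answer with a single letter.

Option A: A[0] 38->-12, delta=-50, new_sum=109+(-50)=59
Option B: A[2] 30->-4, delta=-34, new_sum=109+(-34)=75 <-- matches target
Option C: A[1] 40->48, delta=8, new_sum=109+(8)=117
Option D: A[3] 5->15, delta=10, new_sum=109+(10)=119

Answer: B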